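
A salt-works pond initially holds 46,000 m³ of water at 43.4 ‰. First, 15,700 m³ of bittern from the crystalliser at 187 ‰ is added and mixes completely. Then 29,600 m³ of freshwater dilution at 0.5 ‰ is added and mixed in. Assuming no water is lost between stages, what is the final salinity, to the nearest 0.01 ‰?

54.19 ‰

Mass of salt is conserved:
Initial salt = 46,000×43.4 = 1,996,400
After stage 1: salt = 1,996,400 + 15,700×187 = 4,932,300; volume = 61,700 m³; S = 79.94 ‰
After stage 2: salt = 4,932,300 + 29,600×0.5 = 4,947,100; volume = 91,300 m³
S = 4,947,100 / 91,300 = 54.1851 ‰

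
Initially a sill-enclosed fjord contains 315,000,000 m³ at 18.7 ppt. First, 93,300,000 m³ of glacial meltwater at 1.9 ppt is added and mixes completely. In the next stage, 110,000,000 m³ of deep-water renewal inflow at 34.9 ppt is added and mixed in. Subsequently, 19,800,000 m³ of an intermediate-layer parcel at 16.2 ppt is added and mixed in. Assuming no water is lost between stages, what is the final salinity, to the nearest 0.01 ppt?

Salt balance:
Initial salt = 315,000,000×18.7 = 5,890,500,000
After stage 1: salt = 5,890,500,000 + 93,300,000×1.9 = 6,067,770,000; volume = 408,300,000 m³; S = 14.861 ppt
After stage 2: salt = 6,067,770,000 + 110,000,000×34.9 = 9,906,770,000; volume = 518,300,000 m³; S = 19.114 ppt
After stage 3: salt = 9,906,770,000 + 19,800,000×16.2 = 10,227,530,000; volume = 538,100,000 m³
S = 10,227,530,000 / 538,100,000 = 19.0067 ppt

19.01 ppt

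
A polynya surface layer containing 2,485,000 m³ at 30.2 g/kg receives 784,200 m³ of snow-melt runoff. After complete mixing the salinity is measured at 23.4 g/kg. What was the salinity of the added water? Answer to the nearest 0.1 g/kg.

Salt balance: 2,485,000×30.2 + 784,200×S = 3,269,200×23.4
75,047,000 + 784,200·S = 76,499,280
S = (76,499,280 − 75,047,000) / 784,200 = 1.8519 g/kg

1.9 g/kg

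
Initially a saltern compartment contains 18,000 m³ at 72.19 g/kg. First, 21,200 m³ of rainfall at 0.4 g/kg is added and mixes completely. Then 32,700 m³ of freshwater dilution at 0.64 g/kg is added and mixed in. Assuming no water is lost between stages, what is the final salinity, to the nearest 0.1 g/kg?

Total salt / total volume:
Initial salt = 18,000×72.19 = 1,299,420
After stage 1: salt = 1,299,420 + 21,200×0.4 = 1,307,900; volume = 39,200 m³; S = 33.365 g/kg
After stage 2: salt = 1,307,900 + 32,700×0.64 = 1,328,828; volume = 71,900 m³
S = 1,328,828 / 71,900 = 18.4816 g/kg

18.5 g/kg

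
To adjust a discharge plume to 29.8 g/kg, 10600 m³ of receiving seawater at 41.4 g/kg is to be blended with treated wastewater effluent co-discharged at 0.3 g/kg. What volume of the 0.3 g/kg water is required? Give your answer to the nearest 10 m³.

4170 m³

Salt balance: 10,600×41.4 + V×0.3 = (10,600+V)×29.8
438,840 + 0.3V = 315,880 + 29.8V
122,960 = 29.5V
V = 4,168.14 m³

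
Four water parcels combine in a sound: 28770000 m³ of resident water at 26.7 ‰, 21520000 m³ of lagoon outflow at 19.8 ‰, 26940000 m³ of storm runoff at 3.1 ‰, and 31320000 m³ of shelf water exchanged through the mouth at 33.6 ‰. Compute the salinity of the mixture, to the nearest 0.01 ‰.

21.47 ‰

Total salt / total volume:
salt = 28,770,000×26.7 + 21,520,000×19.8 + 26,940,000×3.1 + 31,320,000×33.6 = 768,159,000 + 426,096,000 + 83,514,000 + 1,052,352,000 = 2,330,121,000
volume = 28,770,000 + 21,520,000 + 26,940,000 + 31,320,000 = 108,550,000 m³
S = 2,330,121,000 / 108,550,000 = 21.4659 ‰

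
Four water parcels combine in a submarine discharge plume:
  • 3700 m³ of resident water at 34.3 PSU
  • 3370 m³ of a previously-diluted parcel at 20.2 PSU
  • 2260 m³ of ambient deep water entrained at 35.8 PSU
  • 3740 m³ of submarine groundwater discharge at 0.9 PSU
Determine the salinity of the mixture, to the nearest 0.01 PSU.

21.37 PSU

Mass of salt is conserved:
salt = 3,700×34.3 + 3,370×20.2 + 2,260×35.8 + 3,740×0.9 = 126,910 + 68,074 + 80,908 + 3,366 = 279,258
volume = 3,700 + 3,370 + 2,260 + 3,740 = 13,070 m³
S = 279,258 / 13,070 = 21.3663 PSU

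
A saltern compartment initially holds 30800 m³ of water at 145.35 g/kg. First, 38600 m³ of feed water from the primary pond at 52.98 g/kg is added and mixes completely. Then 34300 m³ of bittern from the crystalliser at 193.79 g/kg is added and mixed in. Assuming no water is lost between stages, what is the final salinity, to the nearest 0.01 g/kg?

126.99 g/kg

Total salt / total volume:
Initial salt = 30,800×145.35 = 4,476,780
After stage 1: salt = 4,476,780 + 38,600×52.98 = 6,521,808; volume = 69,400 m³; S = 93.974 g/kg
After stage 2: salt = 6,521,808 + 34,300×193.79 = 13,168,805; volume = 103,700 m³
S = 13,168,805 / 103,700 = 126.9894 g/kg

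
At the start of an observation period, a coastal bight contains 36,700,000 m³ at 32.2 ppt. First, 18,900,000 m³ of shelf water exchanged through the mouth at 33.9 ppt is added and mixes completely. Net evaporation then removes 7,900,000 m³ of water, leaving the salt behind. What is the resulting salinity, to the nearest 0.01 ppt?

38.21 ppt

After mixing: salt = 36,700,000×32.2 + 18,900,000×33.9 = 1,822,450,000; volume = 55,600,000 m³
After evaporation: salt unchanged = 1,822,450,000; volume = 55,600,000 − 7,900,000 = 47,700,000 m³
S = 1,822,450,000 / 47,700,000 = 38.2065 ppt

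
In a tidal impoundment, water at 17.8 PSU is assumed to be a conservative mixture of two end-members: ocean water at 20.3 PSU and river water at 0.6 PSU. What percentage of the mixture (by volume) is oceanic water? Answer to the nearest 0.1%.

Let g be the oceanic fraction. Salt balance per unit volume:
g×20.3 + (1−g)×0.6 = 17.8
g = (17.8 − 0.6) / (20.3 − 0.6) = 17.2/19.7 = 0.8731

87.3%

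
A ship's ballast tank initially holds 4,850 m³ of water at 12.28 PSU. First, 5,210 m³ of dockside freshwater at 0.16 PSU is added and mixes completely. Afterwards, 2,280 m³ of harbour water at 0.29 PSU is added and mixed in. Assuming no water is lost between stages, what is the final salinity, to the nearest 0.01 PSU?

4.95 PSU

Salt balance:
Initial salt = 4,850×12.28 = 59,558
After stage 1: salt = 59,558 + 5,210×0.16 = 60,391.6; volume = 10,060 m³; S = 6.003 PSU
After stage 2: salt = 60,391.6 + 2,280×0.29 = 61,052.8; volume = 12,340 m³
S = 61,052.8 / 12,340 = 4.9476 PSU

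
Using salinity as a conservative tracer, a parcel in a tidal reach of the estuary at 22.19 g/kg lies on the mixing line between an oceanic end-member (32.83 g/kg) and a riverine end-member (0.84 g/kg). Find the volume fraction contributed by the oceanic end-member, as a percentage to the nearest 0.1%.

66.7%

Let g be the oceanic fraction. Salt balance per unit volume:
g×32.83 + (1−g)×0.84 = 22.19
g = (22.19 − 0.84) / (32.83 − 0.84) = 21.35/31.99 = 0.6674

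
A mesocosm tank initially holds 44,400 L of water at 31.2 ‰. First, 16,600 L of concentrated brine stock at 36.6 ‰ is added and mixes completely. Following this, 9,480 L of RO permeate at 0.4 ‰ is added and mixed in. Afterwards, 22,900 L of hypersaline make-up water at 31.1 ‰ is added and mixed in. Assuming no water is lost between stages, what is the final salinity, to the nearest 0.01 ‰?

29.01 ‰

Salt balance:
Initial salt = 44,400×31.2 = 1,385,280
After stage 1: salt = 1,385,280 + 16,600×36.6 = 1,992,840; volume = 61,000 L; S = 32.67 ‰
After stage 2: salt = 1,992,840 + 9,480×0.4 = 1,996,632; volume = 70,480 L; S = 28.329 ‰
After stage 3: salt = 1,996,632 + 22,900×31.1 = 2,708,822; volume = 93,380 L
S = 2,708,822 / 93,380 = 29.0086 ‰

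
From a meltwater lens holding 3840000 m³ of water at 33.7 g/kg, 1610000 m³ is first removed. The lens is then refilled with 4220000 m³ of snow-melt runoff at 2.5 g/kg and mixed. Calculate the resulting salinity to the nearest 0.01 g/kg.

13.29 g/kg

Remaining after removal: 2,230,000 m³ at 33.7 g/kg (salt = 75,151,000)
After addition: salt = 75,151,000 + 4,220,000×2.5 = 85,701,000; volume = 6,450,000 m³
S = 85,701,000 / 6,450,000 = 13.287 g/kg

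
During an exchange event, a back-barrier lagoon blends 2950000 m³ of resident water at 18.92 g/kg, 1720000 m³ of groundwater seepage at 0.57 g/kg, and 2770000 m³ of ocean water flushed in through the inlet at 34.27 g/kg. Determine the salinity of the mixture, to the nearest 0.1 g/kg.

20.4 g/kg

Mass of salt is conserved:
salt = 2,950,000×18.92 + 1,720,000×0.57 + 2,770,000×34.27 = 55,814,000 + 980,400 + 94,927,900 = 151,722,300
volume = 2,950,000 + 1,720,000 + 2,770,000 = 7,440,000 m³
S = 151,722,300 / 7,440,000 = 20.393 g/kg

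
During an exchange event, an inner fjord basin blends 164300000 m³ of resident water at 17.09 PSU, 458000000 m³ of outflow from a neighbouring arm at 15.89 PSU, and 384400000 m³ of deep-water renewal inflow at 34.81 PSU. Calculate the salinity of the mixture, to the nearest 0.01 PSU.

23.31 PSU

Weighted by volume,
salt = 164,300,000×17.09 + 458,000,000×15.89 + 384,400,000×34.81 = 2,807,887,000 + 7,277,620,000 + 13,380,964,000 = 23,466,471,000
volume = 164,300,000 + 458,000,000 + 384,400,000 = 1,006,700,000 m³
S = 23,466,471,000 / 1,006,700,000 = 23.3103 PSU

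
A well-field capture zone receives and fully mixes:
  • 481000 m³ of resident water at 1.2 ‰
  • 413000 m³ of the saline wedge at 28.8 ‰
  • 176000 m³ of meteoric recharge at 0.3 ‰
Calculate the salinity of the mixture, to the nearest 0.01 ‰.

Mass of salt is conserved:
salt = 481,000×1.2 + 413,000×28.8 + 176,000×0.3 = 577,200 + 11,894,400 + 52,800 = 12,524,400
volume = 481,000 + 413,000 + 176,000 = 1,070,000 m³
S = 12,524,400 / 1,070,000 = 11.705 ‰

11.71 ‰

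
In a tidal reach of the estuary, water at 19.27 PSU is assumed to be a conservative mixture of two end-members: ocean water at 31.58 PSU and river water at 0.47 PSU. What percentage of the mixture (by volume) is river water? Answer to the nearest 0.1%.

Let f be the freshwater fraction. Salt balance per unit volume:
f×0.47 + (1−f)×31.58 = 19.27
f = (31.58 − 19.27) / (31.58 − 0.47) = 12.31/31.11 = 0.3957

39.6%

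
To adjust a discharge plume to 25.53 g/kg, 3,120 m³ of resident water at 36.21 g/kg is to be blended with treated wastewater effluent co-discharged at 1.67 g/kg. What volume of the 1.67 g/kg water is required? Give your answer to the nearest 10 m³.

Salt balance: 3,120×36.21 + V×1.67 = (3,120+V)×25.53
112,975.2 + 1.67V = 79,653.6 + 25.53V
33,321.6 = 23.86V
V = 1,396.55 m³

1400 m³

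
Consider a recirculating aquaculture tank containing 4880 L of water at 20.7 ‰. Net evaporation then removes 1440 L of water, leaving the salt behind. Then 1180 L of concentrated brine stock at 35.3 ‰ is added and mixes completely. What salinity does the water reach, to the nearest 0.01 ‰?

After evaporation: salt = 4,880×20.7 = 101,016; volume = 4,880 − 1,440 = 3,440 L
After mixing: salt = 101,016 + 1,180×35.3 = 142,670; volume = 3,440 + 1,180 = 4,620 L
S = 142,670 / 4,620 = 30.881 ‰

30.88 ‰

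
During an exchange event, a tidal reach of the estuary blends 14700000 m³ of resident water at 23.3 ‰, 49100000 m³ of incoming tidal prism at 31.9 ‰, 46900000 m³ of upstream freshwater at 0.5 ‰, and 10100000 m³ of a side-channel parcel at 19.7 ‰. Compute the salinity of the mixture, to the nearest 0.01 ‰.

Conserving salt mass:
salt = 14,700,000×23.3 + 49,100,000×31.9 + 46,900,000×0.5 + 10,100,000×19.7 = 342,510,000 + 1,566,290,000 + 23,450,000 + 198,970,000 = 2,131,220,000
volume = 14,700,000 + 49,100,000 + 46,900,000 + 10,100,000 = 120,800,000 m³
S = 2,131,220,000 / 120,800,000 = 17.6425 ‰

17.64 ‰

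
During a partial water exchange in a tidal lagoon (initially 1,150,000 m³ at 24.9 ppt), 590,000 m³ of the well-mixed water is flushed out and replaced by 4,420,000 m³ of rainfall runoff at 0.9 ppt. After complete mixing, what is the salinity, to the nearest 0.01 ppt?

3.60 ppt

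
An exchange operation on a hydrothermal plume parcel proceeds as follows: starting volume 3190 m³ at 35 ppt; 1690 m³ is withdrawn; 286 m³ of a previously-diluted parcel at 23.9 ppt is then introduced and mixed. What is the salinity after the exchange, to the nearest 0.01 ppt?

33.22 ppt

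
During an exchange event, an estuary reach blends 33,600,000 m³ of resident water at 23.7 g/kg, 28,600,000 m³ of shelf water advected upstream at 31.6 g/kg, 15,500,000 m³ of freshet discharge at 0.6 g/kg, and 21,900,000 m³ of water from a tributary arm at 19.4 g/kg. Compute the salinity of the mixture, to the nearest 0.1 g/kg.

Salt balance:
salt = 33,600,000×23.7 + 28,600,000×31.6 + 15,500,000×0.6 + 21,900,000×19.4 = 796,320,000 + 903,760,000 + 9,300,000 + 424,860,000 = 2,134,240,000
volume = 33,600,000 + 28,600,000 + 15,500,000 + 21,900,000 = 99,600,000 m³
S = 2,134,240,000 / 99,600,000 = 21.428 g/kg

21.4 g/kg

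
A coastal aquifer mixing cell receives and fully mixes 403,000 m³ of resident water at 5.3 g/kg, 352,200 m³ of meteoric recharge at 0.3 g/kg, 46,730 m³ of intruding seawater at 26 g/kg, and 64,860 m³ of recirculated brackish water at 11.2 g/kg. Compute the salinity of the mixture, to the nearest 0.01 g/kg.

Salt balance:
salt = 403,000×5.3 + 352,200×0.3 + 46,730×26 + 64,860×11.2 = 2,135,900 + 105,660 + 1,214,980 + 726,432 = 4,182,972
volume = 403,000 + 352,200 + 46,730 + 64,860 = 866,790 m³
S = 4,182,972 / 866,790 = 4.8258 g/kg

4.83 g/kg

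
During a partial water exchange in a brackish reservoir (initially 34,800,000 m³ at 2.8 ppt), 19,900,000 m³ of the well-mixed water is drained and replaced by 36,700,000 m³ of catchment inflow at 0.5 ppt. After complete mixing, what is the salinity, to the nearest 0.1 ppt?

1.2 ppt

Remaining after removal: 14,900,000 m³ at 2.8 ppt (salt = 41,720,000)
After addition: salt = 41,720,000 + 36,700,000×0.5 = 60,070,000; volume = 51,600,000 m³
S = 60,070,000 / 51,600,000 = 1.1641 ppt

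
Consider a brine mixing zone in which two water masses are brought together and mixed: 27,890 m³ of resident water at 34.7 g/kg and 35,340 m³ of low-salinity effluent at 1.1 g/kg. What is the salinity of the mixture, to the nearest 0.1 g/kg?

Conserving salt mass:
salt = 27,890×34.7 + 35,340×1.1 = 967,783 + 38,874 = 1,006,657
volume = 27,890 + 35,340 = 63,230 m³
S = 1,006,657 / 63,230 = 15.921 g/kg

15.9 g/kg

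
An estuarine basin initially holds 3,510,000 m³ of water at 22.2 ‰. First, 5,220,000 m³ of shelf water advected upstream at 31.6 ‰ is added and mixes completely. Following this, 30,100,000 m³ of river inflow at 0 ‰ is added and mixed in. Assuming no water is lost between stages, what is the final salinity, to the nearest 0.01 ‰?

6.25 ‰

Total salt / total volume:
Initial salt = 3,510,000×22.2 = 77,922,000
After stage 1: salt = 77,922,000 + 5,220,000×31.6 = 242,874,000; volume = 8,730,000 m³; S = 27.821 ‰
After stage 2: salt = 242,874,000 + 30,100,000×0 = 242,874,000; volume = 38,830,000 m³
S = 242,874,000 / 38,830,000 = 6.2548 ‰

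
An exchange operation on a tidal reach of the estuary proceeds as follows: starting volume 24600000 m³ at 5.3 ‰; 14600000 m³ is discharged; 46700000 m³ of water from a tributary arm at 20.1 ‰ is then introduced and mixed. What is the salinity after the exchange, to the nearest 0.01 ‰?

17.49 ‰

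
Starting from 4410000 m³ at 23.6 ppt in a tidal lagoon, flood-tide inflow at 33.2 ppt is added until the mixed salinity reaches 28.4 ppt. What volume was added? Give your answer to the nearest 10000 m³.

4410000 m³

Salt balance: 4,410,000×23.6 + V×33.2 = (4,410,000+V)×28.4
104,076,000 + 33.2V = 125,244,000 + 28.4V
21,168,000 = 4.8V
V = 4,410,000 m³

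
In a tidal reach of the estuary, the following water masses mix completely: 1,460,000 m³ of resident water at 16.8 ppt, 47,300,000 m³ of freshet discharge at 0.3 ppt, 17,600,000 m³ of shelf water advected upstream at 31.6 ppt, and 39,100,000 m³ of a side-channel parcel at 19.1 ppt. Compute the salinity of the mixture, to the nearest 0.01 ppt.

12.72 ppt

Total salt / total volume:
salt = 1,460,000×16.8 + 47,300,000×0.3 + 17,600,000×31.6 + 39,100,000×19.1 = 24,528,000 + 14,190,000 + 556,160,000 + 746,810,000 = 1,341,688,000
volume = 1,460,000 + 47,300,000 + 17,600,000 + 39,100,000 = 105,460,000 m³
S = 1,341,688,000 / 105,460,000 = 12.7222 ppt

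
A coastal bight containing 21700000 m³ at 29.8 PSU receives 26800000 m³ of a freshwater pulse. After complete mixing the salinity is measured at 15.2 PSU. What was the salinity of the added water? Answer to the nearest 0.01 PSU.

3.38 PSU

Salt balance: 21,700,000×29.8 + 26,800,000×S = 48,500,000×15.2
646,660,000 + 26,800,000·S = 737,200,000
S = (737,200,000 − 646,660,000) / 26,800,000 = 3.3784 PSU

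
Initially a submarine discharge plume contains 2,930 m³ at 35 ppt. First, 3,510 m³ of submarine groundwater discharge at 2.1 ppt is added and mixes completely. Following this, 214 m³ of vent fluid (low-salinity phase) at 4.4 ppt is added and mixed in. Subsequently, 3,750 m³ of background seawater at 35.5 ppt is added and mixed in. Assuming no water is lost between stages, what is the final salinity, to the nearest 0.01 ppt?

23.45 ppt

Weighted by volume,
Initial salt = 2,930×35 = 102,550
After stage 1: salt = 102,550 + 3,510×2.1 = 109,921; volume = 6,440 m³; S = 17.068 ppt
After stage 2: salt = 109,921 + 214×4.4 = 110,862.6; volume = 6,654 m³; S = 16.661 ppt
After stage 3: salt = 110,862.6 + 3,750×35.5 = 243,987.6; volume = 10,404 m³
S = 243,987.6 / 10,404 = 23.4513 ppt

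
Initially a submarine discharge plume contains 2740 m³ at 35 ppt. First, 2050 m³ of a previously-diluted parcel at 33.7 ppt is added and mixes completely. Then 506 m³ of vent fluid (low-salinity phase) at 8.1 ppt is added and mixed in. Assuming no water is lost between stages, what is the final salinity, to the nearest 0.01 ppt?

31.93 ppt

Mass of salt is conserved:
Initial salt = 2,740×35 = 95,900
After stage 1: salt = 95,900 + 2,050×33.7 = 164,985; volume = 4,790 m³; S = 34.444 ppt
After stage 2: salt = 164,985 + 506×8.1 = 169,083.6; volume = 5,296 m³
S = 169,083.6 / 5,296 = 31.9267 ppt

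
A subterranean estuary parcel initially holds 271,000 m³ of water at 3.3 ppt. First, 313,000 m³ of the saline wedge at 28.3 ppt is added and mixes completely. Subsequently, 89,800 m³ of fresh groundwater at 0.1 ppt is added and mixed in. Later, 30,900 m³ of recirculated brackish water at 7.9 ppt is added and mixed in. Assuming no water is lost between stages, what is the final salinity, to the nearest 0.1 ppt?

14.2 ppt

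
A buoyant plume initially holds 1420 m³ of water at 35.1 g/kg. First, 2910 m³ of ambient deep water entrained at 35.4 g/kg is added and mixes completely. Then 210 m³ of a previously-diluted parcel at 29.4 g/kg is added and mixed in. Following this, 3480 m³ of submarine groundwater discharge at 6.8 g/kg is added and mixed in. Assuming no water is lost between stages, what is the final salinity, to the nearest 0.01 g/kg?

Weighted by volume,
Initial salt = 1,420×35.1 = 49,842
After stage 1: salt = 49,842 + 2,910×35.4 = 152,856; volume = 4,330 m³; S = 35.302 g/kg
After stage 2: salt = 152,856 + 210×29.4 = 159,030; volume = 4,540 m³; S = 35.029 g/kg
After stage 3: salt = 159,030 + 3,480×6.8 = 182,694; volume = 8,020 m³
S = 182,694 / 8,020 = 22.7798 g/kg

22.78 g/kg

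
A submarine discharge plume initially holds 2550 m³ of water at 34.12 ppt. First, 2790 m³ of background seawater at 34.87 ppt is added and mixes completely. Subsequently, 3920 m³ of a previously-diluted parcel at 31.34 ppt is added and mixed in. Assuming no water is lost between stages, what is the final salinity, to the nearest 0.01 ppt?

33.17 ppt

Weighted by volume,
Initial salt = 2,550×34.12 = 87,006
After stage 1: salt = 87,006 + 2,790×34.87 = 184,293.3; volume = 5,340 m³; S = 34.512 ppt
After stage 2: salt = 184,293.3 + 3,920×31.34 = 307,146.1; volume = 9,260 m³
S = 307,146.1 / 9,260 = 33.1691 ppt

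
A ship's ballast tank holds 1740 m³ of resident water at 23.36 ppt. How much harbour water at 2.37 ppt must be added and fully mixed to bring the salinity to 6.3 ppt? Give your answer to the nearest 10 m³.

7550 m³

Salt balance: 1,740×23.36 + V×2.37 = (1,740+V)×6.3
40,646.4 + 2.37V = 10,962 + 6.3V
29,684.4 = 3.93V
V = 7,553.28 m³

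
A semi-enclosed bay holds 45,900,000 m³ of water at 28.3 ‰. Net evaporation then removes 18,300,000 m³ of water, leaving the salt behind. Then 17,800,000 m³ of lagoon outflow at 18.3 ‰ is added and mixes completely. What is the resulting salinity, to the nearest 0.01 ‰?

After evaporation: salt = 45,900,000×28.3 = 1,298,970,000; volume = 45,900,000 − 18,300,000 = 27,600,000 m³
After mixing: salt = 1,298,970,000 + 17,800,000×18.3 = 1,624,710,000; volume = 27,600,000 + 17,800,000 = 45,400,000 m³
S = 1,624,710,000 / 45,400,000 = 35.7866 ‰

35.79 ‰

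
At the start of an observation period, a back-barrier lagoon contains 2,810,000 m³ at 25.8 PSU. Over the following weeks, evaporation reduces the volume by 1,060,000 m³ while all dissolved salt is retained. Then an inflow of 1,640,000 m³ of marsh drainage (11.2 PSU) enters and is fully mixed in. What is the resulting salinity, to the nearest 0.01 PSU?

After evaporation: salt = 2,810,000×25.8 = 72,498,000; volume = 2,810,000 − 1,060,000 = 1,750,000 m³
After mixing: salt = 72,498,000 + 1,640,000×11.2 = 90,866,000; volume = 1,750,000 + 1,640,000 = 3,390,000 m³
S = 90,866,000 / 3,390,000 = 26.8041 PSU

26.80 PSU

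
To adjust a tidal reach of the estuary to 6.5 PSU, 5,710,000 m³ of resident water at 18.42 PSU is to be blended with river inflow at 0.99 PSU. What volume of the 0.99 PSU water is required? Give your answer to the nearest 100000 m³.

12400000 m³

Salt balance: 5,710,000×18.42 + V×0.99 = (5,710,000+V)×6.5
105,178,200 + 0.99V = 37,115,000 + 6.5V
68,063,200 = 5.51V
V = 12,352,667.88 m³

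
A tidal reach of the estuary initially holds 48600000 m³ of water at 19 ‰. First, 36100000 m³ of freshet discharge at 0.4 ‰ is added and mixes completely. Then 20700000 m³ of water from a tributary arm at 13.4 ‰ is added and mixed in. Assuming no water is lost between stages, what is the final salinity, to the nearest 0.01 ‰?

Conserving salt mass:
Initial salt = 48,600,000×19 = 923,400,000
After stage 1: salt = 923,400,000 + 36,100,000×0.4 = 937,840,000; volume = 84,700,000 m³; S = 11.072 ‰
After stage 2: salt = 937,840,000 + 20,700,000×13.4 = 1,215,220,000; volume = 105,400,000 m³
S = 1,215,220,000 / 105,400,000 = 11.5296 ‰

11.53 ‰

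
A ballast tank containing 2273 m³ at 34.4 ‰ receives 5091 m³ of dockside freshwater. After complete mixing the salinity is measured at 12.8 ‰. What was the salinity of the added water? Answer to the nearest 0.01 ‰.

3.16 ‰

Salt balance: 2,273×34.4 + 5,091×S = 7,364×12.8
78,191.2 + 5,091·S = 94,259.2
S = (94,259.2 − 78,191.2) / 5,091 = 3.1562 ‰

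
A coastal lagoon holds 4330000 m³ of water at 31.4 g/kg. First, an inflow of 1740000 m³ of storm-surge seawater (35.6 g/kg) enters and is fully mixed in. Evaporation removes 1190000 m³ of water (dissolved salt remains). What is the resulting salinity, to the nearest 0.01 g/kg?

After mixing: salt = 4,330,000×31.4 + 1,740,000×35.6 = 197,906,000; volume = 6,070,000 m³
After evaporation: salt unchanged = 197,906,000; volume = 6,070,000 − 1,190,000 = 4,880,000 m³
S = 197,906,000 / 4,880,000 = 40.5545 g/kg

40.55 g/kg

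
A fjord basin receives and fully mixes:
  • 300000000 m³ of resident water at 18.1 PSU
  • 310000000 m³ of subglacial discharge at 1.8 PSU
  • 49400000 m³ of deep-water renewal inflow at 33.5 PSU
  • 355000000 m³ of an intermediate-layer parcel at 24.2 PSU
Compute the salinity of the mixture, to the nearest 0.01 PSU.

16.00 PSU

Weighted by volume,
salt = 300,000,000×18.1 + 310,000,000×1.8 + 49,400,000×33.5 + 355,000,000×24.2 = 5,430,000,000 + 558,000,000 + 1,654,900,000 + 8,591,000,000 = 16,233,900,000
volume = 300,000,000 + 310,000,000 + 49,400,000 + 355,000,000 = 1,014,400,000 m³
S = 16,233,900,000 / 1,014,400,000 = 16.0035 PSU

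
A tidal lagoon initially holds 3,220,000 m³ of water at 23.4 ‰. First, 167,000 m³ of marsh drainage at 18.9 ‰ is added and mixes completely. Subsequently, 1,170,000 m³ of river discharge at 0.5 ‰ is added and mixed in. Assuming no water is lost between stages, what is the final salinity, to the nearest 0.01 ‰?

17.36 ‰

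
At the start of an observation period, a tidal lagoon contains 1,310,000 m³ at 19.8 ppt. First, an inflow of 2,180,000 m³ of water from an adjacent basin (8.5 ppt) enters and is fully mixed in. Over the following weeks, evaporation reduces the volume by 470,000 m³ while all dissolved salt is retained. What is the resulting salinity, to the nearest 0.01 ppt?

After mixing: salt = 1,310,000×19.8 + 2,180,000×8.5 = 44,468,000; volume = 3,490,000 m³
After evaporation: salt unchanged = 44,468,000; volume = 3,490,000 − 470,000 = 3,020,000 m³
S = 44,468,000 / 3,020,000 = 14.7245 ppt

14.72 ppt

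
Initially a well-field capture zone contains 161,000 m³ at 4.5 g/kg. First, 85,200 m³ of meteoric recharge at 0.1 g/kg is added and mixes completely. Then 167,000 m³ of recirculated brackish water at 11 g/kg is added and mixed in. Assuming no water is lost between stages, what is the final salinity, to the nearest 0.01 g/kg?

6.22 g/kg

Salt balance:
Initial salt = 161,000×4.5 = 724,500
After stage 1: salt = 724,500 + 85,200×0.1 = 733,020; volume = 246,200 m³; S = 2.977 g/kg
After stage 2: salt = 733,020 + 167,000×11 = 2,570,020; volume = 413,200 m³
S = 2,570,020 / 413,200 = 6.2198 g/kg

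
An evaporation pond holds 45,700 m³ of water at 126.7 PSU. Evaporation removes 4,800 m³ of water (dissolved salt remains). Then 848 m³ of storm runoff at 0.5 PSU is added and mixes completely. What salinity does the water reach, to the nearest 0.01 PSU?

After evaporation: salt = 45,700×126.7 = 5,790,190; volume = 45,700 − 4,800 = 40,900 m³
After mixing: salt = 5,790,190 + 848×0.5 = 5,790,614; volume = 40,900 + 848 = 41,748 m³
S = 5,790,614 / 41,748 = 138.704 PSU

138.70 PSU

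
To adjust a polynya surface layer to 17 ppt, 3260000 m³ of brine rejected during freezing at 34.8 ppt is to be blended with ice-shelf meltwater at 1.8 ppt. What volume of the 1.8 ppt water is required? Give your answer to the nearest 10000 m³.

3820000 m³

Salt balance: 3,260,000×34.8 + V×1.8 = (3,260,000+V)×17
113,448,000 + 1.8V = 55,420,000 + 17V
58,028,000 = 15.2V
V = 3,817,631.58 m³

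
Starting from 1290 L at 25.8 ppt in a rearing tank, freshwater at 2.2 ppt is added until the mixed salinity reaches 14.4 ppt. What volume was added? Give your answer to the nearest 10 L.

1210 L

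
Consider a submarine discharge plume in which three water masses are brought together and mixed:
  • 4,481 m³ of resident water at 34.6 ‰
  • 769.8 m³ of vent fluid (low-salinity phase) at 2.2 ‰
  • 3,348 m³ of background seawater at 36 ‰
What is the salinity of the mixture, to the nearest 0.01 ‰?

32.24 ‰

Conserving salt mass:
salt = 4,481×34.6 + 769.8×2.2 + 3,348×36 = 155,042.6 + 1,693.56 + 120,528 = 277,264.16
volume = 4,481 + 769.8 + 3,348 = 8,598.8 m³
S = 277,264.16 / 8,598.8 = 32.2445 ‰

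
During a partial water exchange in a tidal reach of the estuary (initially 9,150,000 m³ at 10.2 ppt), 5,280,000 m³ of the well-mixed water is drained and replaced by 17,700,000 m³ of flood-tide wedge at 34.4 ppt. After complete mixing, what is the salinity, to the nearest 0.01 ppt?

30.06 ppt

Remaining after removal: 3,870,000 m³ at 10.2 ppt (salt = 39,474,000)
After addition: salt = 39,474,000 + 17,700,000×34.4 = 648,354,000; volume = 21,570,000 m³
S = 648,354,000 / 21,570,000 = 30.0581 ppt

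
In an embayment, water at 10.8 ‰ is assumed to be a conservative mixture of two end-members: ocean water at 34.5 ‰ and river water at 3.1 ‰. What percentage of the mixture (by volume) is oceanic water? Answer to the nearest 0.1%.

Let g be the oceanic fraction. Salt balance per unit volume:
g×34.5 + (1−g)×3.1 = 10.8
g = (10.8 − 3.1) / (34.5 − 3.1) = 7.7/31.4 = 0.2452

24.5%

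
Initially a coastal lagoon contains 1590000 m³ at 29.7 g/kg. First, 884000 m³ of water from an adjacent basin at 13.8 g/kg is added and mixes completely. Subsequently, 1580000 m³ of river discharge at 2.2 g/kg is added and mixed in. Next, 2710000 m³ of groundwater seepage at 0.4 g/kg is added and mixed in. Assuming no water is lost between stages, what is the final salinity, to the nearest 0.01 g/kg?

9.46 g/kg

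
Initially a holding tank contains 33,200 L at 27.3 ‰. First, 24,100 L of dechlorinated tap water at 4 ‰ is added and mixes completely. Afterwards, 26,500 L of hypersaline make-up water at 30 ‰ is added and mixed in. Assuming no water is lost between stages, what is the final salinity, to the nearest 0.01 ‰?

Salt balance:
Initial salt = 33,200×27.3 = 906,360
After stage 1: salt = 906,360 + 24,100×4 = 1,002,760; volume = 57,300 L; S = 17.5 ‰
After stage 2: salt = 1,002,760 + 26,500×30 = 1,797,760; volume = 83,800 L
S = 1,797,760 / 83,800 = 21.453 ‰

21.45 ‰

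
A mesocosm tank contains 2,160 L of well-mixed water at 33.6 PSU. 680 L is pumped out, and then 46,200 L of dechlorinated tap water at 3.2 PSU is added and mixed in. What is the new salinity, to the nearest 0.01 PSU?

Remaining after removal: 1,480 L at 33.6 PSU (salt = 49,728)
After addition: salt = 49,728 + 46,200×3.2 = 197,568; volume = 47,680 L
S = 197,568 / 47,680 = 4.1436 PSU

4.14 PSU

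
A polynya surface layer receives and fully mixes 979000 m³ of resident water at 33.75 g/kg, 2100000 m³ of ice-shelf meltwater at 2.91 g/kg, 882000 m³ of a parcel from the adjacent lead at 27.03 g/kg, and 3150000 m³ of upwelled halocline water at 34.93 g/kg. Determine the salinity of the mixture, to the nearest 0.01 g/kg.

24.33 g/kg

Salt balance:
salt = 979,000×33.75 + 2,100,000×2.91 + 882,000×27.03 + 3,150,000×34.93 = 33,041,250 + 6,111,000 + 23,840,460 + 110,029,500 = 173,022,210
volume = 979,000 + 2,100,000 + 882,000 + 3,150,000 = 7,111,000 m³
S = 173,022,210 / 7,111,000 = 24.3316 g/kg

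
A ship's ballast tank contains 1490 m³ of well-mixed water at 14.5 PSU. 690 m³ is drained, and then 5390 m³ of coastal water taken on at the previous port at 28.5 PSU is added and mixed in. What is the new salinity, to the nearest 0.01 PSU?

Remaining after removal: 800 m³ at 14.5 PSU (salt = 11,600)
After addition: salt = 11,600 + 5,390×28.5 = 165,215; volume = 6,190 m³
S = 165,215 / 6,190 = 26.6906 PSU

26.69 PSU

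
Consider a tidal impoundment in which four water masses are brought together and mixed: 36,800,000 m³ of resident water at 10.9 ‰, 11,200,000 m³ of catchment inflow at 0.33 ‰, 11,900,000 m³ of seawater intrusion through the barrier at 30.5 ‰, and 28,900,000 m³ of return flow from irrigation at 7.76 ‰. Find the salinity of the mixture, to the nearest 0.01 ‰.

Salt balance:
salt = 36,800,000×10.9 + 11,200,000×0.33 + 11,900,000×30.5 + 28,900,000×7.76 = 401,120,000 + 3,696,000 + 362,950,000 + 224,264,000 = 992,030,000
volume = 36,800,000 + 11,200,000 + 11,900,000 + 28,900,000 = 88,800,000 m³
S = 992,030,000 / 88,800,000 = 11.1715 ‰

11.17 ‰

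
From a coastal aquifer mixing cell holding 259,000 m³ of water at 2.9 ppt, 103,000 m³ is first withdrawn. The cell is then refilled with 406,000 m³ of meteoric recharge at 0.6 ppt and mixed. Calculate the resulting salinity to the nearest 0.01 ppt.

Remaining after removal: 156,000 m³ at 2.9 ppt (salt = 452,400)
After addition: salt = 452,400 + 406,000×0.6 = 696,000; volume = 562,000 m³
S = 696,000 / 562,000 = 1.2384 ppt

1.24 ppt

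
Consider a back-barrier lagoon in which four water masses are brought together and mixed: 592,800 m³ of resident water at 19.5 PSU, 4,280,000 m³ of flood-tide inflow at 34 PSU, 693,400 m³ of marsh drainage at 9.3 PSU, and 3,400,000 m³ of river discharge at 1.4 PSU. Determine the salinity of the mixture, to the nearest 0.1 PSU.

Weighted by volume,
salt = 592,800×19.5 + 4,280,000×34 + 693,400×9.3 + 3,400,000×1.4 = 11,559,600 + 145,520,000 + 6,448,620 + 4,760,000 = 168,288,220
volume = 592,800 + 4,280,000 + 693,400 + 3,400,000 = 8,966,200 m³
S = 168,288,220 / 8,966,200 = 18.769 PSU

18.8 PSU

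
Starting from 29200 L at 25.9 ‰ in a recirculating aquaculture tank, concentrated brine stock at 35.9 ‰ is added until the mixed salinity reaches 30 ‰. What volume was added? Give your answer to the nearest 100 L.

20300 L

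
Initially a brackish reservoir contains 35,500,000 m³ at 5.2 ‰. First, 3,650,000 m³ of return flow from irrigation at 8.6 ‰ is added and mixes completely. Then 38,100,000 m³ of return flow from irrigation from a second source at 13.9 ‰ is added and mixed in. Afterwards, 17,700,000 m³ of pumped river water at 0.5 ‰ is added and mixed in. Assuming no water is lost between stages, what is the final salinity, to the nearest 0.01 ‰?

Weighted by volume,
Initial salt = 35,500,000×5.2 = 184,600,000
After stage 1: salt = 184,600,000 + 3,650,000×8.6 = 215,990,000; volume = 39,150,000 m³; S = 5.517 ‰
After stage 2: salt = 215,990,000 + 38,100,000×13.9 = 745,580,000; volume = 77,250,000 m³; S = 9.652 ‰
After stage 3: salt = 745,580,000 + 17,700,000×0.5 = 754,430,000; volume = 94,950,000 m³
S = 754,430,000 / 94,950,000 = 7.9456 ‰

7.95 ‰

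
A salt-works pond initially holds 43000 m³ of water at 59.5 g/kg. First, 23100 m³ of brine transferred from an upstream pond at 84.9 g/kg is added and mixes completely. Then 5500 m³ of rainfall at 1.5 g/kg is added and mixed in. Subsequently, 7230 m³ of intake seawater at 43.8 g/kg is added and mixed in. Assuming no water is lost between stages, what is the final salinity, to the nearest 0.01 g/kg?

61.46 g/kg

Weighted by volume,
Initial salt = 43,000×59.5 = 2,558,500
After stage 1: salt = 2,558,500 + 23,100×84.9 = 4,519,690; volume = 66,100 m³; S = 68.377 g/kg
After stage 2: salt = 4,519,690 + 5,500×1.5 = 4,527,940; volume = 71,600 m³; S = 63.239 g/kg
After stage 3: salt = 4,527,940 + 7,230×43.8 = 4,844,614; volume = 78,830 m³
S = 4,844,614 / 78,830 = 61.4565 g/kg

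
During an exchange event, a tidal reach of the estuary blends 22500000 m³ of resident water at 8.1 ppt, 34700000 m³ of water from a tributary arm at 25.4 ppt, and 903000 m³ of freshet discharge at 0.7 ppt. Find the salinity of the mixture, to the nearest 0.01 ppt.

18.32 ppt

By conservation of dissolved salt,
salt = 22,500,000×8.1 + 34,700,000×25.4 + 903,000×0.7 = 182,250,000 + 881,380,000 + 632,100 = 1,064,262,100
volume = 22,500,000 + 34,700,000 + 903,000 = 58,103,000 m³
S = 1,064,262,100 / 58,103,000 = 18.3168 ppt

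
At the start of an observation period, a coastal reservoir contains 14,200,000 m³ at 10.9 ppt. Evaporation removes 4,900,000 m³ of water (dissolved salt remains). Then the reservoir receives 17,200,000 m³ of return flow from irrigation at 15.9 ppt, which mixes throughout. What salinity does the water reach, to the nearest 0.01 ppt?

16.16 ppt

After evaporation: salt = 14,200,000×10.9 = 154,780,000; volume = 14,200,000 − 4,900,000 = 9,300,000 m³
After mixing: salt = 154,780,000 + 17,200,000×15.9 = 428,260,000; volume = 9,300,000 + 17,200,000 = 26,500,000 m³
S = 428,260,000 / 26,500,000 = 16.1608 ppt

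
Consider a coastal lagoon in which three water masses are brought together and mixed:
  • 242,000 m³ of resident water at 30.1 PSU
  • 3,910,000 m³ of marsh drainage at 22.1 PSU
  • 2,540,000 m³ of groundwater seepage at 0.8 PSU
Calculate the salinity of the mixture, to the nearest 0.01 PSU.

14.30 PSU

Total salt / total volume:
salt = 242,000×30.1 + 3,910,000×22.1 + 2,540,000×0.8 = 7,284,200 + 86,411,000 + 2,032,000 = 95,727,200
volume = 242,000 + 3,910,000 + 2,540,000 = 6,692,000 m³
S = 95,727,200 / 6,692,000 = 14.3047 PSU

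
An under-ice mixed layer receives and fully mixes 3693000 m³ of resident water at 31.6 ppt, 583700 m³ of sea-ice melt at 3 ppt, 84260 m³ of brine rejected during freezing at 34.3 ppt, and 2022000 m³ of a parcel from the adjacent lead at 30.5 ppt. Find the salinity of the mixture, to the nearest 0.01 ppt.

Total salt / total volume:
salt = 3,693,000×31.6 + 583,700×3 + 84,260×34.3 + 2,022,000×30.5 = 116,698,800 + 1,751,100 + 2,890,118 + 61,671,000 = 183,011,018
volume = 3,693,000 + 583,700 + 84,260 + 2,022,000 = 6,382,960 m³
S = 183,011,018 / 6,382,960 = 28.6718 ppt

28.67 ppt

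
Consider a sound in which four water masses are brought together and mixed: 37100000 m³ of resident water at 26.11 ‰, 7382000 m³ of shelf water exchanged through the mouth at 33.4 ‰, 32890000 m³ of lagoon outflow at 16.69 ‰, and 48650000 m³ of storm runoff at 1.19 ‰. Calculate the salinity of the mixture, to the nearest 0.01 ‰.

14.46 ‰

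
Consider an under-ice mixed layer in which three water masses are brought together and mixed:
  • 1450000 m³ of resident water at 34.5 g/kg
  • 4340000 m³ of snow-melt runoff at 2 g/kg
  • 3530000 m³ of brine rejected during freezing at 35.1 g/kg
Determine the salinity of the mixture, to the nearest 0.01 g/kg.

Total salt / total volume:
salt = 1,450,000×34.5 + 4,340,000×2 + 3,530,000×35.1 = 50,025,000 + 8,680,000 + 123,903,000 = 182,608,000
volume = 1,450,000 + 4,340,000 + 3,530,000 = 9,320,000 m³
S = 182,608,000 / 9,320,000 = 19.5931 g/kg

19.59 g/kg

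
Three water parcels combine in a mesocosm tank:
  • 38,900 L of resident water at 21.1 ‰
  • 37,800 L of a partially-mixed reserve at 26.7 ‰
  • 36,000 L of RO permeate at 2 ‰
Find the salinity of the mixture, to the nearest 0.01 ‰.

Conserving salt mass:
salt = 38,900×21.1 + 37,800×26.7 + 36,000×2 = 820,790 + 1,009,260 + 72,000 = 1,902,050
volume = 38,900 + 37,800 + 36,000 = 112,700 L
S = 1,902,050 / 112,700 = 16.8771 ‰

16.88 ‰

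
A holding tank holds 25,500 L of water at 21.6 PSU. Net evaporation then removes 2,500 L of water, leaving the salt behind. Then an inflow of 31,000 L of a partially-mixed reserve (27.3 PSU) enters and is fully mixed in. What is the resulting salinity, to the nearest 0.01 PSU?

After evaporation: salt = 25,500×21.6 = 550,800; volume = 25,500 − 2,500 = 23,000 L
After mixing: salt = 550,800 + 31,000×27.3 = 1,397,100; volume = 23,000 + 31,000 = 54,000 L
S = 1,397,100 / 54,000 = 25.8722 PSU

25.87 PSU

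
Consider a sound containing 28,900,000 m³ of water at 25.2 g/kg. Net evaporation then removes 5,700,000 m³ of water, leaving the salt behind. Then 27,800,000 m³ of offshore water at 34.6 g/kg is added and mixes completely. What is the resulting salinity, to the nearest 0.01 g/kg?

33.14 g/kg

After evaporation: salt = 28,900,000×25.2 = 728,280,000; volume = 28,900,000 − 5,700,000 = 23,200,000 m³
After mixing: salt = 728,280,000 + 27,800,000×34.6 = 1,690,160,000; volume = 23,200,000 + 27,800,000 = 51,000,000 m³
S = 1,690,160,000 / 51,000,000 = 33.1404 g/kg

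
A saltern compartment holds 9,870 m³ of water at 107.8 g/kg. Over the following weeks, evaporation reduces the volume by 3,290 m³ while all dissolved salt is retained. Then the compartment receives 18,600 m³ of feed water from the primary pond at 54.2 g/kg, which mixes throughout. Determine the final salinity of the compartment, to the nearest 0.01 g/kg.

82.29 g/kg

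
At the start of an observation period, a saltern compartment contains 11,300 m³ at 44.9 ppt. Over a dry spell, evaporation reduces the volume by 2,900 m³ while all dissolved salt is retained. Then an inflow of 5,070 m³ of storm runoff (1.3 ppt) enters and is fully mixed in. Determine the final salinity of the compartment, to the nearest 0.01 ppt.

After evaporation: salt = 11,300×44.9 = 507,370; volume = 11,300 − 2,900 = 8,400 m³
After mixing: salt = 507,370 + 5,070×1.3 = 513,961; volume = 8,400 + 5,070 = 13,470 m³
S = 513,961 / 13,470 = 38.156 ppt

38.16 ppt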